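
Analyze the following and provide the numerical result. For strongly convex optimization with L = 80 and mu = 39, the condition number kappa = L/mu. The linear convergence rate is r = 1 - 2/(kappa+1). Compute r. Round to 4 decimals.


Step 1: Compute the condition number.
kappa = L/mu = 80/39 = 2.0513
Step 2: Compute the convergence rate.
r = 1 - 2/(kappa + 1) = 1 - 2*mu/(L + mu) = (L - mu)/(L + mu) = 41/119 = 0.3445


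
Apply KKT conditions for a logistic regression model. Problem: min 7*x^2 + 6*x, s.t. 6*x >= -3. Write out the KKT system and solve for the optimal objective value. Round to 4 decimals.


Step 1: Try lambda = 0 (constraint inactive).
Stationarity: 2*7*x + 6 = 0
x* = -6/(2*7) = -3/7 = -0.4286 (rounded; the exact value -3/7 is used below)
Check constraint: 6*-0.4286 = -2.5716 >= -3 -- satisfied.
Step 2: Compute optimal value.
f(x*) = 7*(-3/7)^2 + 6*(-3/7) = -1.2857


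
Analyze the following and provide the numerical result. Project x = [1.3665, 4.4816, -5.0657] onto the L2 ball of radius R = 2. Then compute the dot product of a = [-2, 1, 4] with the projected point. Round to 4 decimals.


Step 1: Compute ||x|| (intermediates to 6 decimals).
||x|| = sqrt(1.3665^2 + 4.4816^2 + (-5.0657)^2) = 6.900245
Step 2: Project.
Since ||x|| > R, scale = R/||x|| = 2/6.900245 = 0.289845, proj(x) = scale * x
proj(x) = [0.396073, 1.298969, -1.468268]
Step 3: Dot product.
a^T * proj(x) = -2*0.396073 + 1*1.298969 + 4*(-1.468268) = -5.3662


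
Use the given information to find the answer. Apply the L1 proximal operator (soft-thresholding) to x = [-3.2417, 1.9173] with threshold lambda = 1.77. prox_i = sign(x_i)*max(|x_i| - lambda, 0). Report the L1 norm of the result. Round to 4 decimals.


Soft-thresholding with lambda = 1.77:
prox(-3.2417) = sign(-3.2417)*max(|-3.2417| - 1.77, 0) = -1.4717
prox(1.9173) = sign(1.9173)*max(|1.9173| - 1.77, 0) = 0.1473
prox(x) = [-1.4717, 0.1473]
||prox(x)||_1 = 1.4717 + 0.1473 = 1.619


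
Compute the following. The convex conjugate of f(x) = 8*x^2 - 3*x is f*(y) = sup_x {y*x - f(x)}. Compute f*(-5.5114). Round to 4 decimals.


f*(y) = sup_x {y*x - a*x^2 - b*x} = sup_x {(y-b)*x - a*x^2}
FOC: (y - b) - 2a*x = 0 => x* = (y - b)/(2a)
x* = (-5.5114 + 3)/(2*8) = -0.157
f*(-5.5114) = (y-b)^2/(4a) = (-5.5114 + 3)^2/(4*8)
= 6.3071/32 = 0.1971


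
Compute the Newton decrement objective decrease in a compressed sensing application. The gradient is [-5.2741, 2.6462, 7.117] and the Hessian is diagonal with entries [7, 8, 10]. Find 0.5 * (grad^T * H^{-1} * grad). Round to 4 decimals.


Step 1: H is diagonal, so H^(-1) * g = [-0.7534, 0.3308, 0.7117].
Step 2: g^T H^(-1) g = sum_i g_i^2 / H_ii
  = (-5.2741)^2/7 + (2.6462)^2/8 + (7.117)^2/10
  = 3.9737 + 0.8753 + 5.0652 = 9.9142
Step 3: Objective decrease = 0.5 * g^T H^(-1) g = 4.9571


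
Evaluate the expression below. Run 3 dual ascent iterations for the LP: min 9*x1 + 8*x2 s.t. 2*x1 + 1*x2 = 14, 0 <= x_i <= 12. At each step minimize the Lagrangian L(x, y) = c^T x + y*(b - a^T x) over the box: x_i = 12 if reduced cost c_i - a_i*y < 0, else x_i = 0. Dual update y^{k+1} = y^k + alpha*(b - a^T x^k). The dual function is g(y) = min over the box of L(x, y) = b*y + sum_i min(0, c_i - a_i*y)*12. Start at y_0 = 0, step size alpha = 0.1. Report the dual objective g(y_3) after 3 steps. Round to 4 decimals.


Dual ascent for LP: min 9*x1 + 8*x2, 2*x1 + 1*x2 = 14, 0 <= x_i <= 12
Step 1: y^k = 0.0, reduced costs: (9.0, 8.0)
  x^k = (0.0, 0.0), subgradient = b - a^T x = 14.0
  y^{k+1} = 0.0 + 0.1*14.0 = 1.4
Step 2: y^k = 1.4, reduced costs: (6.2, 6.6)
  x^k = (0.0, 0.0), subgradient = b - a^T x = 14.0
  y^{k+1} = 1.4 + 0.1*14.0 = 2.8
Step 3: y^k = 2.8, reduced costs: (3.4, 5.2)
  x^k = (0.0, 0.0), subgradient = b - a^T x = 14.0
  y^{k+1} = 2.8 + 0.1*14.0 = 4.2
Dual objective at y_3 = 4.2: reduced costs (0.6, 3.8), box minimizer x = (0.0, 0.0)
g(y_3) = b*y + (c1 - a1*y)*x1 + (c2 - a2*y)*x2 = 14*4.2 + 0.6*0.0 + 3.8*0.0 = 58.8 + 0.0 + 0.0 = 58.8


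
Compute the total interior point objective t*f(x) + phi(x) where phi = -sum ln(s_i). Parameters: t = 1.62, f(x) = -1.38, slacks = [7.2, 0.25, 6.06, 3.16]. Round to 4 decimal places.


Step 1: Compute log-barrier.
ln values: [1.9741, -1.3863, 1.8017, 1.1506]
phi = -(1.9741 - 1.3863 + 1.8017 + 1.1506) = -3.5401
Step 2: Compute augmented objective.
t*f(x) = 1.62*-1.38 = -2.2356
Total = -2.2356 - 3.5401 = -5.7757


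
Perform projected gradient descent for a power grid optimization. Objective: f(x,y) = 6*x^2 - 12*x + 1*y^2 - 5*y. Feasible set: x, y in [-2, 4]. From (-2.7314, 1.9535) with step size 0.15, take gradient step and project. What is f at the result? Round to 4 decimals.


Step 1: Compute gradient at (-2.7314, 1.9535).
grad_x = 2*6*-2.7314 - 12 = -44.7768
grad_y = 2*1*1.9535 - 5 = -1.093
Step 2: Gradient step.
x_raw = -2.7314 - 0.15*-44.7768 = 3.9851
y_raw = 1.9535 - 0.15*-1.093 = 2.1175
Step 3: Project onto [-2, 4].
x_proj = clip(3.9851) = 3.9851
y_proj = clip(2.1175) = 2.1175
Step 4: Evaluate f.
f(3.9851, 2.1175) = 41.362


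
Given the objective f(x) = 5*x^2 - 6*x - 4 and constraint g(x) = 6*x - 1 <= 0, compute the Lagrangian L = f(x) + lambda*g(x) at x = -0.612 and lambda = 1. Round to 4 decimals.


Step 1: Evaluate f(x).
f(-0.612) = 5*(-0.612)^2 - 6*(-0.612) - 4 = 1.5447
Step 2: Evaluate g(x).
g(-0.612) = 6*-0.612 - 1 = -4.672
Step 3: Compute Lagrangian.
L = 1.5447 + 1*-4.672 = -3.1273


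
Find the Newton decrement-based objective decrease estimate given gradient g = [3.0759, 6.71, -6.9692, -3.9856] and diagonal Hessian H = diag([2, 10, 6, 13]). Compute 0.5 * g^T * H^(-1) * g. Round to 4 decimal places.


Step 1: H is diagonal, so H^(-1) * g = [1.538, 0.671, -1.1615, -0.3066].
Step 2: g^T H^(-1) g = sum_i g_i^2 / H_ii
  = (3.0759)^2/2 + (6.71)^2/10 + (-6.9692)^2/6 + (-3.9856)^2/13
  = 4.7306 + 4.5024 + 8.095 + 1.2219 = 18.5499
Step 3: Objective decrease = 0.5 * g^T H^(-1) g = 9.2749


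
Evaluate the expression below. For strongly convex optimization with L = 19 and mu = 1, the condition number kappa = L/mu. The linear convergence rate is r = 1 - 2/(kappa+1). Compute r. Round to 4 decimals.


Step 1: Compute the condition number.
kappa = L/mu = 19/1 = 19.0
Step 2: Compute the convergence rate.
r = 1 - 2/(kappa + 1) = 1 - 2*mu/(L + mu) = (L - mu)/(L + mu) = 18/20 = 0.9


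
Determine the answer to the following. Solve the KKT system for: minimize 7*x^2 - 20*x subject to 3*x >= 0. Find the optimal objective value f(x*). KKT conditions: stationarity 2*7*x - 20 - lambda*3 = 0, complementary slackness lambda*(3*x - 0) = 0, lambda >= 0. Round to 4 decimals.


Step 1: Try lambda = 0 (constraint inactive).
Stationarity: 2*7*x - 20 = 0
x* = 20/(2*7) = 10/7 = 1.4286 (rounded; the exact value 10/7 is used below)
Check constraint: 3*1.4286 = 4.2858 >= 0 -- satisfied.
Step 2: Compute optimal value.
f(x*) = 7*(10/7)^2 - 20*(10/7) = -14.2857


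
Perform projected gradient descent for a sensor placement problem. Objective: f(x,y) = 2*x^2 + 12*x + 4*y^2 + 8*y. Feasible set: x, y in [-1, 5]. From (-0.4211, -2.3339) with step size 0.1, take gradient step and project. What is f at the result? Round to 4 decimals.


Step 1: Compute gradient at (-0.4211, -2.3339).
grad_x = 2*2*-0.4211 + 12 = 10.3156
grad_y = 2*4*-2.3339 + 8 = -10.6712
Step 2: Gradient step.
x_raw = -0.4211 - 0.1*10.3156 = -1.4527
y_raw = -2.3339 - 0.1*-10.6712 = -1.2668
Step 3: Project onto [-1, 5].
x_proj = clip(-1.4527) = -1.0
y_proj = clip(-1.2668) = -1.0
Step 4: Evaluate f.
f(-1.0, -1.0) = -14.0


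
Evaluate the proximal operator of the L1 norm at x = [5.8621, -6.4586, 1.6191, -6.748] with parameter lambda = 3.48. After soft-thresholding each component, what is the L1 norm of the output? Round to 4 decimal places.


Soft-thresholding with lambda = 3.48:
prox(5.8621) = sign(5.8621)*max(|5.8621| - 3.48, 0) = 2.3821
prox(-6.4586) = sign(-6.4586)*max(|-6.4586| - 3.48, 0) = -2.9786
prox(1.6191) = sign(1.6191)*max(|1.6191| - 3.48, 0) = 0.0
prox(-6.748) = sign(-6.748)*max(|-6.748| - 3.48, 0) = -3.268
prox(x) = [2.3821, -2.9786, 0.0, -3.268]
||prox(x)||_1 = 2.3821 + 2.9786 + 0.0 + 3.268 = 8.6287


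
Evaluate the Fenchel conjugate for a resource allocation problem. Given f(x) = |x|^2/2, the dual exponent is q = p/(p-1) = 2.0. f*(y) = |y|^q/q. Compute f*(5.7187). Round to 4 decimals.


The conjugate exponent q satisfies 1/p + 1/q = 1.
p = 2, so q = 2/(2 - 1) = 2.0
|y|^q = 5.7187^2.0 = 32.7035
f*(5.7187) = 32.7035 / 2.0 = 16.3518


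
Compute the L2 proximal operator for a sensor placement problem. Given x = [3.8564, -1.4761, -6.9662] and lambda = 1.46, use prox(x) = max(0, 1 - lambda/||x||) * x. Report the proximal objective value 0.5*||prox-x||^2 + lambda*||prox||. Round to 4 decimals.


Step 1: Compute ||x||.
||x|| = 8.0981
Step 2: Compute scaling factor.
scale = max(0, 1 - 1.46/8.0981) = 0.8197
Step 3: prox(x) = [3.1611, -1.21, -5.7103]
||prox(x)|| = 6.6381
Step 4: Proximal objective.
0.5*||prox-x||^2 = 1.0658
lambda*||prox|| = 9.6916
Total = 10.7574


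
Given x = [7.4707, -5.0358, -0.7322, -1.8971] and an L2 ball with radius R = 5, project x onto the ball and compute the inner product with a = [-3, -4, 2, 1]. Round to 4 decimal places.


Step 1: Compute ||x|| (intermediates to 6 decimals).
||x|| = sqrt(7.4707^2 + (-5.0358)^2 + (-0.7322)^2 + (-1.8971)^2) = 9.236111
Step 2: Project.
Since ||x|| > R, scale = R/||x|| = 5/9.236111 = 0.541353, proj(x) = scale * x
proj(x) = [4.044286, -2.726145, -0.396379, -1.027001]
Step 3: Dot product.
a^T * proj(x) = -3*4.044286 - 4*(-2.726145) + 2*(-0.396379) + 1*(-1.027001) = -3.048


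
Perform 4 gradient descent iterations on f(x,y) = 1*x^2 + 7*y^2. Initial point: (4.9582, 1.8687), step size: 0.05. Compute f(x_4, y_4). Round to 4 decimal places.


Gradient descent on f(x,y) = 1*x^2 + 7*y^2.
Starting point: (4.9582, 1.8687), alpha = 0.05
Step 1: grad_x = 2*1*4.9582 = 9.9164, grad_y = 2*7*1.8687 = 26.1618
  x_1 = 4.9582 - 0.05*9.9164 = 4.4624
  y_1 = 1.8687 - 0.05*26.1618 = 0.5606
Step 2: grad_x = 2*1*4.4624 = 8.9248, grad_y = 2*7*0.5606 = 7.8485
  x_2 = 4.4624 - 0.05*8.9248 = 4.0161
  y_2 = 0.5606 - 0.05*7.8485 = 0.1682
Step 3: grad_x = 2*1*4.0161 = 8.0323, grad_y = 2*7*0.1682 = 2.3546
  x_3 = 4.0161 - 0.05*8.0323 = 3.6145
  y_3 = 0.1682 - 0.05*2.3546 = 0.0505
Step 4: grad_x = 2*1*3.6145 = 7.2291, grad_y = 2*7*0.0505 = 0.7064
  x_4 = 3.6145 - 0.05*7.2291 = 3.2531
  y_4 = 0.0505 - 0.05*0.7064 = 0.0151
f(3.2531, 0.0151) = 1*3.2531^2 + 7*0.0151^2 = 10.5841


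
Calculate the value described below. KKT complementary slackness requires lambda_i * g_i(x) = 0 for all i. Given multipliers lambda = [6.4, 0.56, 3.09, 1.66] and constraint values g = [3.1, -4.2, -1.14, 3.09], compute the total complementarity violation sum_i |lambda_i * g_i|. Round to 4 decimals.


KKT complementary slackness check:
lambda_1 * g_1 = 6.4 * 3.1 = 19.84
lambda_2 * g_2 = 0.56 * -4.2 = -2.352
lambda_3 * g_3 = 3.09 * -1.14 = -3.5226
lambda_4 * g_4 = 1.66 * 3.09 = 5.1294
Total violation = 19.84 + 2.352 + 3.5226 + 5.1294 = 30.844


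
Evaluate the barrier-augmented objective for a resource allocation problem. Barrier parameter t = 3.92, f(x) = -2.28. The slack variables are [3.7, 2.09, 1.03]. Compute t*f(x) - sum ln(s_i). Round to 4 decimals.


Step 1: Compute log-barrier.
ln values: [1.3083, 0.7372, 0.0296]
phi = -(1.3083 + 0.7372 + 0.0296) = -2.0751
Step 2: Compute augmented objective.
t*f(x) = 3.92*-2.28 = -8.9376
Total = -8.9376 - 2.0751 = -11.0127


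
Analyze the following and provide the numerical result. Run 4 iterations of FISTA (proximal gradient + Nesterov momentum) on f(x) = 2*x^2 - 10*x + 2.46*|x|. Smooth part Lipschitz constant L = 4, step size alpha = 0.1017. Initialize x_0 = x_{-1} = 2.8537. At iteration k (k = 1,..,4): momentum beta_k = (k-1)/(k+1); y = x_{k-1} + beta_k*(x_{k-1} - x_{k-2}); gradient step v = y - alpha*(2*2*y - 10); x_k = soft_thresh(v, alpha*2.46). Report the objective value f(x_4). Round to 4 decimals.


FISTA on f(x) = 2*x^2 - 10*x + 2.46*|x|
L = 4, alpha = 0.1017
Iteration 1: beta = 0.0, y = 2.8537 + 0.0*(2.8537 - 2.8537) = 2.8537
  grad(y) = 1.4148, v = y - alpha*grad = 2.7098
  prox(v) = soft_thresh(2.7098, 0.2502) = 2.4596
Iteration 2: beta = 0.3333, y = 2.4596 + 0.3333*(2.4596 - 2.8537) = 2.3283
  grad(y) = -0.6869, v = y - alpha*grad = 2.3981
  prox(v) = soft_thresh(2.3981, 0.2502) = 2.148
Iteration 3: beta = 0.5, y = 2.148 + 0.5*(2.148 - 2.4596) = 1.9921
  grad(y) = -2.0316, v = y - alpha*grad = 2.1987
  prox(v) = soft_thresh(2.1987, 0.2502) = 1.9485
Iteration 4: beta = 0.6, y = 1.9485 + 0.6*(1.9485 - 2.148) = 1.8289
  grad(y) = -2.6844, v = y - alpha*grad = 2.1019
  prox(v) = soft_thresh(2.1019, 0.2502) = 1.8517
f(x_4) = 2*1.8517^2 - 10*1.8517 + 2.46*|1.8517| = -7.1042


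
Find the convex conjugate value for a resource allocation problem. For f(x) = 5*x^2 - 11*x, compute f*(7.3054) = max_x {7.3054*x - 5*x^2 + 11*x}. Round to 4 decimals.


f*(y) = sup_x {y*x - a*x^2 - b*x} = sup_x {(y-b)*x - a*x^2}
FOC: (y - b) - 2a*x = 0 => x* = (y - b)/(2a)
x* = (7.3054 + 11)/(2*5) = 1.8305
f*(7.3054) = (y-b)^2/(4a) = (7.3054 + 11)^2/(4*5)
= 335.0877/20 = 16.7544


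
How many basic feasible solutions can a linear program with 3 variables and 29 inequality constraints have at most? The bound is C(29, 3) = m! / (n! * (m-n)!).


Each vertex corresponds to some choice of n active constraints out of m, so the number of vertices is at most C(m, n) = m! / (n!(m-n)!).
m = 29, n = 3
Numerator: 29 * 28 * 27
Denominator: 3! = 6
C(29, 3) = 3654


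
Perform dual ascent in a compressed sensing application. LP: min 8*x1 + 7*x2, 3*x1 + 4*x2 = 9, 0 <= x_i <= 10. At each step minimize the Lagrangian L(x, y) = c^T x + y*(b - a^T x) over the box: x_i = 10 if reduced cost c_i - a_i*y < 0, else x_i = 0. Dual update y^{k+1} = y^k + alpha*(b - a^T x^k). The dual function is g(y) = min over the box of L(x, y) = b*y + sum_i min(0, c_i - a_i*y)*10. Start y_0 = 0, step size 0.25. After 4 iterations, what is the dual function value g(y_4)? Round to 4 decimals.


Dual ascent for LP: min 8*x1 + 7*x2, 3*x1 + 4*x2 = 9, 0 <= x_i <= 10
Step 1: y^k = 0.0, reduced costs: (8.0, 7.0)
  x^k = (0.0, 0.0), subgradient = b - a^T x = 9.0
  y^{k+1} = 0.0 + 0.25*9.0 = 2.25
Step 2: y^k = 2.25, reduced costs: (1.25, -2.0)
  x^k = (0.0, 10.0), subgradient = b - a^T x = -31.0
  y^{k+1} = 2.25 + 0.25*-31.0 = -5.5
Step 3: y^k = -5.5, reduced costs: (24.5, 29.0)
  x^k = (0.0, 0.0), subgradient = b - a^T x = 9.0
  y^{k+1} = -5.5 + 0.25*9.0 = -3.25
Step 4: y^k = -3.25, reduced costs: (17.75, 20.0)
  x^k = (0.0, 0.0), subgradient = b - a^T x = 9.0
  y^{k+1} = -3.25 + 0.25*9.0 = -1.0
Dual objective at y_4 = -1.0: reduced costs (11.0, 11.0), box minimizer x = (0.0, 0.0)
g(y_4) = b*y + (c1 - a1*y)*x1 + (c2 - a2*y)*x2 = 9*(-1.0) + 11.0*0.0 + 11.0*0.0 = -9.0 + 0.0 + 0.0 = -9.0


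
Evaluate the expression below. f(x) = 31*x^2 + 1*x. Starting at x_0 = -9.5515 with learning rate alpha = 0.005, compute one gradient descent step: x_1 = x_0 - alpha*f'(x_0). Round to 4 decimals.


We compute the gradient at x_0 and apply the update.
f'(x) = 62*x + 1
f'(-9.5515) = 62*-9.5515 + 1 = -591.193
x_1 = -9.5515 - 0.005*-591.193 = -6.5955


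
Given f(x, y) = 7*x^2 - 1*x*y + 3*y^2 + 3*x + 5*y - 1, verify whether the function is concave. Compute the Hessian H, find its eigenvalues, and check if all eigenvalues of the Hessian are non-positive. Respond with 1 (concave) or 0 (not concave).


The Hessian of f(x,y) = 7*x^2 - 1*x*y + 3*y^2 + 3*x + 5*y - 1 is:
H = [[14, -1], [-1, 6]]
Trace = 14 + 6 = 20
Determinant = 14*6 - (-1)^2 = 83
Discriminant = (20)^2 - 4*83 = 68.0
Eigenvalues: lambda_1 = 5.8769, lambda_2 = 14.1231
The function is not concave.

0


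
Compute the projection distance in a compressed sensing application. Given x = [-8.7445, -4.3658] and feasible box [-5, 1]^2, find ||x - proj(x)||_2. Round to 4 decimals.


Project each component onto [-5, 1].
clip(-8.7445) = -5.0, clip(-4.3658) = -4.3658
Projection = [-5.0, -4.3658]
Squared diffs: [14.0213, 0.0]
Distance = sqrt(14.0213) = 3.7445


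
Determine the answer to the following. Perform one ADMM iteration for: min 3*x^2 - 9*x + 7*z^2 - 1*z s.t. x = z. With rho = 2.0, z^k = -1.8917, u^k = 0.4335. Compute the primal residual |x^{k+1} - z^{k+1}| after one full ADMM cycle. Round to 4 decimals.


ADMM iteration with rho = 2.0, z^k = -1.8917, u^k = 0.4335
Step 1: x-update.
Minimize 3*x^2 - 9*x + (2.0/2)*(x + 1.8917 + 0.4335)^2
FOC: (2*3 + 2.0)*x = 9 + 2.0*(-1.8917 - 0.4335)
x^{k+1} = 0.5437
Step 2: z-update.
Minimize 7*z^2 - 1*z + (2.0/2)*(0.5437 - z + 0.4335)^2
FOC: (2*7 + 2.0)*z = 1 + 2.0*(0.5437 + 0.4335)
z^{k+1} = 0.1847
Step 3: u-update.
u^{k+1} = 0.4335 + 0.5437 - 0.1847 = 0.7926
Step 4: Primal residual = |0.5437 - 0.1847| = 0.3591


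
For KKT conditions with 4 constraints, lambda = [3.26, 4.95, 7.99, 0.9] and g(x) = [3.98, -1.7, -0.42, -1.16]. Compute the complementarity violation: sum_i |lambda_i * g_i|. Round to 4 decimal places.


KKT complementary slackness check:
lambda_1 * g_1 = 3.26 * 3.98 = 12.9748
lambda_2 * g_2 = 4.95 * -1.7 = -8.415
lambda_3 * g_3 = 7.99 * -0.42 = -3.3558
lambda_4 * g_4 = 0.9 * -1.16 = -1.044
Total violation = 12.9748 + 8.415 + 3.3558 + 1.044 = 25.7896


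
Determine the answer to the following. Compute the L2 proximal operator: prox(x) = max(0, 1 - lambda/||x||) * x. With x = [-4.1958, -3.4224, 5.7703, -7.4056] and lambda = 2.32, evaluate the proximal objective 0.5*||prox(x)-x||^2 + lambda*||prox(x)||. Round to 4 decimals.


Step 1: Compute ||x||.
||x|| = 10.8378
Step 2: Compute scaling factor.
scale = max(0, 1 - 2.32/10.8378) = 0.7859
Step 3: prox(x) = [-3.2976, -2.6898, 4.5351, -5.8203]
||prox(x)|| = 8.5178
Step 4: Proximal objective.
0.5*||prox-x||^2 = 2.6912
lambda*||prox|| = 19.7613
Total = 22.4524


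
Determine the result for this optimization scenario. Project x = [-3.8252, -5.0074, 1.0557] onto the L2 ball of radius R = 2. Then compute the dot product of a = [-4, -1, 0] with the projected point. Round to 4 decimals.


Step 1: Compute ||x|| (intermediates to 6 decimals).
||x|| = sqrt((-3.8252)^2 + (-5.0074)^2 + 1.0557^2) = 6.389109
Step 2: Project.
Since ||x|| > R, scale = R/||x|| = 2/6.389109 = 0.313033, proj(x) = scale * x
proj(x) = [-1.197414, -1.567481, 0.330469]
Step 3: Dot product.
a^T * proj(x) = -4*(-1.197414) - 1*(-1.567481) + 0*0.330469 = 6.3571


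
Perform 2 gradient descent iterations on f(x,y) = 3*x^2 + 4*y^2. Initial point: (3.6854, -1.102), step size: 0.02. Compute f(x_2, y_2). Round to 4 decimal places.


Gradient descent on f(x,y) = 3*x^2 + 4*y^2.
Starting point: (3.6854, -1.102), alpha = 0.02
Step 1: grad_x = 2*3*3.6854 = 22.1124, grad_y = 2*4*-1.102 = -8.816
  x_1 = 3.6854 - 0.02*22.1124 = 3.2432
  y_1 = -1.102 - 0.02*-8.816 = -0.9257
Step 2: grad_x = 2*3*3.2432 = 19.4589, grad_y = 2*4*-0.9257 = -7.4054
  x_2 = 3.2432 - 0.02*19.4589 = 2.854
  y_2 = -0.9257 - 0.02*-7.4054 = -0.7776
f(2.854, -0.7776) = 3*2.854^2 + 4*(-0.7776)^2 = 26.854


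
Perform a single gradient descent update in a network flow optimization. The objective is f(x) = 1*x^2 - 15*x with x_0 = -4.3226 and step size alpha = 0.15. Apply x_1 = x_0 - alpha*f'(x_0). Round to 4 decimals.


We compute the gradient at x_0 and apply the update.
f'(x) = 2*x - 15
f'(-4.3226) = 2*-4.3226 - 15 = -23.6452
x_1 = -4.3226 - 0.15*-23.6452 = -0.7758


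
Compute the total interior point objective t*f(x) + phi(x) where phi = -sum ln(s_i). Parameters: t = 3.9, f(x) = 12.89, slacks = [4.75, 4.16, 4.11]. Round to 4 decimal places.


Step 1: Compute log-barrier.
ln values: [1.5581, 1.4255, 1.4134]
phi = -(1.5581 + 1.4255 + 1.4134) = -4.3971
Step 2: Compute augmented objective.
t*f(x) = 3.9*12.89 = 50.271
Total = 50.271 - 4.3971 = 45.8739


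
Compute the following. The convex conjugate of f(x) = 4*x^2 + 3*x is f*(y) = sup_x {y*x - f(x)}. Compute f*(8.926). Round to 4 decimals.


f*(y) = sup_x {y*x - a*x^2 - b*x} = sup_x {(y-b)*x - a*x^2}
FOC: (y - b) - 2a*x = 0 => x* = (y - b)/(2a)
x* = (8.926 - 3)/(2*4) = 0.7408
f*(8.926) = (y-b)^2/(4a) = (8.926 - 3)^2/(4*4)
= 35.1175/16 = 2.1948


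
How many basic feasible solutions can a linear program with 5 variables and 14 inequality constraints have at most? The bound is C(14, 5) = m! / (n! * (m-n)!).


Each vertex corresponds to some choice of n active constraints out of m, so the number of vertices is at most C(m, n) = m! / (n!(m-n)!).
m = 14, n = 5
Numerator: 14 * 13 * 12 * 11 * 10
Denominator: 5! = 120
C(14, 5) = 2002


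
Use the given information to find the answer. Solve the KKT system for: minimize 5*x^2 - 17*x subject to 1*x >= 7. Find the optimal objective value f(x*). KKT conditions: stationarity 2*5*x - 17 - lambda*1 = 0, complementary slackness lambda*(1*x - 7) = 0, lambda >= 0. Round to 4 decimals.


Step 1: Try lambda = 0 (constraint inactive).
x_unc = 17/(2*5) = 1.7
Check: 1*1.7 = 1.7 < 7 -- violated!
Step 2: Constraint must be active: 1*x = 7
x* = 7/1 = 7.0
lambda = (2*5*7.0 - 17)/1 = 53.0
Step 3: Compute optimal value.
f(x*) = 5*7.0^2 - 17*7.0 = 126.0


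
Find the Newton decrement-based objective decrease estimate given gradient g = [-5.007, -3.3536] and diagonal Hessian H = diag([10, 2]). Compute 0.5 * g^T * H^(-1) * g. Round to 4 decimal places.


Step 1: H is diagonal, so H^(-1) * g = [-0.5007, -1.6768].
Step 2: g^T H^(-1) g = sum_i g_i^2 / H_ii
  = (-5.007)^2/10 + (-3.3536)^2/2
  = 2.507 + 5.6233 = 8.1303
Step 3: Objective decrease = 0.5 * g^T H^(-1) g = 4.0652


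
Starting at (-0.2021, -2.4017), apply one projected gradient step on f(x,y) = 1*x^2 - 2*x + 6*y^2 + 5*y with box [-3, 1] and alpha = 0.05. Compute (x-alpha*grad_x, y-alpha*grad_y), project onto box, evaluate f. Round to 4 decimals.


Step 1: Compute gradient at (-0.2021, -2.4017).
grad_x = 2*1*-0.2021 - 2 = -2.4042
grad_y = 2*6*-2.4017 + 5 = -23.8204
Step 2: Gradient step.
x_raw = -0.2021 - 0.05*-2.4042 = -0.0819
y_raw = -2.4017 - 0.05*-23.8204 = -1.2107
Step 3: Project onto [-3, 1].
x_proj = clip(-0.0819) = -0.0819
y_proj = clip(-1.2107) = -1.2107
Step 4: Evaluate f.
f(-0.0819, -1.2107) = 2.9116


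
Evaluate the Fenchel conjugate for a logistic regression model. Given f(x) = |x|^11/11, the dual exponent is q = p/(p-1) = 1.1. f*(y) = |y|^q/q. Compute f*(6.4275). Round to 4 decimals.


The conjugate exponent q satisfies 1/p + 1/q = 1.
p = 11, so q = 11/(11 - 1) = 1.1
|y|^q = 6.4275^1.1 = 7.7419
f*(6.4275) = 7.7419 / 1.1 = 7.0381


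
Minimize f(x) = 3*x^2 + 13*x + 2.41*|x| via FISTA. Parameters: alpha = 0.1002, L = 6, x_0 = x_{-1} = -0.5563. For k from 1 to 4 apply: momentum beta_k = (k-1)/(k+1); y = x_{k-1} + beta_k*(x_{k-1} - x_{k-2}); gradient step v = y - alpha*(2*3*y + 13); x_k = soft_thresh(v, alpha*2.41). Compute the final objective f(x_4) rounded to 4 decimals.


FISTA on f(x) = 3*x^2 + 13*x + 2.41*|x|
L = 6, alpha = 0.1002
Iteration 1: beta = 0.0, y = -0.5563 + 0.0*(-0.5563 + 0.5563) = -0.5563
  grad(y) = 9.6622, v = y - alpha*grad = -1.5245
  prox(v) = soft_thresh(-1.5245, 0.2415) = -1.283
Iteration 2: beta = 0.3333, y = -1.283 + 0.3333*(-1.283 + 0.5563) = -1.5252
  grad(y) = 3.8488, v = y - alpha*grad = -1.9108
  prox(v) = soft_thresh(-1.9108, 0.2415) = -1.6694
Iteration 3: beta = 0.5, y = -1.6694 + 0.5*(-1.6694 + 1.283) = -1.8626
  grad(y) = 1.8246, v = y - alpha*grad = -2.0454
  prox(v) = soft_thresh(-2.0454, 0.2415) = -1.8039
Iteration 4: beta = 0.6, y = -1.8039 + 0.6*(-1.8039 + 1.6694) = -1.8846
  grad(y) = 1.6922, v = y - alpha*grad = -2.0542
  prox(v) = soft_thresh(-2.0542, 0.2415) = -1.8127
f(x_4) = 3*(-1.8127)^2 + 13*(-1.8127) + 2.41*|-1.8127| = -9.3388


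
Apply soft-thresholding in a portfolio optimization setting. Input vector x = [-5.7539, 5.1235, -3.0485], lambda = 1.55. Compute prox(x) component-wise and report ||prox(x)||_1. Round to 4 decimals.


Soft-thresholding with lambda = 1.55:
prox(-5.7539) = sign(-5.7539)*max(|-5.7539| - 1.55, 0) = -4.2039
prox(5.1235) = sign(5.1235)*max(|5.1235| - 1.55, 0) = 3.5735
prox(-3.0485) = sign(-3.0485)*max(|-3.0485| - 1.55, 0) = -1.4985
prox(x) = [-4.2039, 3.5735, -1.4985]
||prox(x)||_1 = 4.2039 + 3.5735 + 1.4985 = 9.2759


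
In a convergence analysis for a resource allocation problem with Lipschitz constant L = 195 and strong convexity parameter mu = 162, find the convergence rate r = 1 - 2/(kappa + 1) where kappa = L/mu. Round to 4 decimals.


Step 1: Compute the condition number.
kappa = L/mu = 195/162 = 1.2037
Step 2: Compute the convergence rate.
r = 1 - 2/(kappa + 1) = 1 - 2*mu/(L + mu) = (L - mu)/(L + mu) = 33/357 = 0.0924


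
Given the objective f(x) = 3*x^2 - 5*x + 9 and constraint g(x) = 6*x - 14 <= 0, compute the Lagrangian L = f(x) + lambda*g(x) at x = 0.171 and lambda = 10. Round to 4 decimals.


Step 1: Evaluate f(x).
f(0.171) = 3*0.171^2 - 5*0.171 + 9 = 8.2327
Step 2: Evaluate g(x).
g(0.171) = 6*0.171 - 14 = -12.974
Step 3: Compute Lagrangian.
L = 8.2327 + 10*-12.974 = -121.5073


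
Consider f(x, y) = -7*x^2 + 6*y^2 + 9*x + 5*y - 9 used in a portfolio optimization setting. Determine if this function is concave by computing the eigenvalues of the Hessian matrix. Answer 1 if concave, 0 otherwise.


The Hessian of f(x,y) = -7*x^2 + 6*y^2 + 9*x + 5*y - 9 is:
H = [[-14, 0], [0, 12]]
Trace = -14 + 12 = -2
Determinant = -14*12 - (0)^2 = -168
Discriminant = (-2)^2 - 4*-168 = 676.0
Eigenvalues: lambda_1 = -14.0, lambda_2 = 12.0
The function is not concave.

0


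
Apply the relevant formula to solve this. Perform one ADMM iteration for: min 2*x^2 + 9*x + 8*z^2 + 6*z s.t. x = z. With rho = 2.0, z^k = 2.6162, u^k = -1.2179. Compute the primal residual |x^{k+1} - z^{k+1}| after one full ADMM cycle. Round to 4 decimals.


ADMM iteration with rho = 2.0, z^k = 2.6162, u^k = -1.2179
Step 1: x-update.
Minimize 2*x^2 + 9*x + (2.0/2)*(x - 2.6162 - 1.2179)^2
FOC: (2*2 + 2.0)*x = -9 + 2.0*(2.6162 + 1.2179)
x^{k+1} = -0.222
Step 2: z-update.
Minimize 8*z^2 + 6*z + (2.0/2)*(-0.222 - z - 1.2179)^2
FOC: (2*8 + 2.0)*z = -6 + 2.0*(-0.222 - 1.2179)
z^{k+1} = -0.4933
Step 3: u-update.
u^{k+1} = -1.2179 - 0.222 + 0.4933 = -0.9465
Step 4: Primal residual = |-0.222 + 0.4933| = 0.2714


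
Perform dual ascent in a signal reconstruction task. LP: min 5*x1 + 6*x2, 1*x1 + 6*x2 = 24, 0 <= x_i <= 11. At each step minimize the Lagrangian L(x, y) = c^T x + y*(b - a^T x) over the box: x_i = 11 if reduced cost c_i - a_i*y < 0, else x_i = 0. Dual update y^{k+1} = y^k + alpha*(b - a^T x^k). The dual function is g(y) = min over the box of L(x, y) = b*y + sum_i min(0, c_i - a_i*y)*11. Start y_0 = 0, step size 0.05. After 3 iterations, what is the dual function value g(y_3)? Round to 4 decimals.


Dual ascent for LP: min 5*x1 + 6*x2, 1*x1 + 6*x2 = 24, 0 <= x_i <= 11
Step 1: y^k = 0.0, reduced costs: (5.0, 6.0)
  x^k = (0.0, 0.0), subgradient = b - a^T x = 24.0
  y^{k+1} = 0.0 + 0.05*24.0 = 1.2
Step 2: y^k = 1.2, reduced costs: (3.8, -1.2)
  x^k = (0.0, 11.0), subgradient = b - a^T x = -42.0
  y^{k+1} = 1.2 + 0.05*-42.0 = -0.9
Step 3: y^k = -0.9, reduced costs: (5.9, 11.4)
  x^k = (0.0, 0.0), subgradient = b - a^T x = 24.0
  y^{k+1} = -0.9 + 0.05*24.0 = 0.3
Dual objective at y_3 = 0.3: reduced costs (4.7, 4.2), box minimizer x = (0.0, 0.0)
g(y_3) = b*y + (c1 - a1*y)*x1 + (c2 - a2*y)*x2 = 24*0.3 + 4.7*0.0 + 4.2*0.0 = 7.2 + 0.0 + 0.0 = 7.2


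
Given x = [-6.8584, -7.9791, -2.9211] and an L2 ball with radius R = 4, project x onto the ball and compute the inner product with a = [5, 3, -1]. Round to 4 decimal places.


Step 1: Compute ||x|| (intermediates to 6 decimals).
||x|| = sqrt((-6.8584)^2 + (-7.9791)^2 + (-2.9211)^2) = 10.919547
Step 2: Project.
Since ||x|| > R, scale = R/||x|| = 4/10.919547 = 0.366316, proj(x) = scale * x
proj(x) = [-2.512342, -2.922872, -1.070046]
Step 3: Dot product.
a^T * proj(x) = 5*(-2.512342) + 3*(-2.922872) - 1*(-1.070046) = -20.2603


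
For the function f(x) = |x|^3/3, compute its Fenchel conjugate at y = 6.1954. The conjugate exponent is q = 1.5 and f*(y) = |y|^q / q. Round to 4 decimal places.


The conjugate exponent q satisfies 1/p + 1/q = 1.
p = 3, so q = 3/(3 - 1) = 1.5
|y|^q = 6.1954^1.5 = 15.4207
f*(6.1954) = 15.4207 / 1.5 = 10.2805


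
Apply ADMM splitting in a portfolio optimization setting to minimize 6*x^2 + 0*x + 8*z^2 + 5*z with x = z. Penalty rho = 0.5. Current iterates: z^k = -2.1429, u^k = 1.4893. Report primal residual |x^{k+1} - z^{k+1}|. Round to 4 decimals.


ADMM iteration with rho = 0.5, z^k = -2.1429, u^k = 1.4893
Step 1: x-update.
Minimize 6*x^2 + 0*x + (0.5/2)*(x + 2.1429 + 1.4893)^2
FOC: (2*6 + 0.5)*x = 0 + 0.5*(-2.1429 - 1.4893)
x^{k+1} = -0.1453
Step 2: z-update.
Minimize 8*z^2 + 5*z + (0.5/2)*(-0.1453 - z + 1.4893)^2
FOC: (2*8 + 0.5)*z = -5 + 0.5*(-0.1453 + 1.4893)
z^{k+1} = -0.2623
Step 3: u-update.
u^{k+1} = 1.4893 - 0.1453 + 0.2623 = 1.6063
Step 4: Primal residual = |-0.1453 + 0.2623| = 0.117


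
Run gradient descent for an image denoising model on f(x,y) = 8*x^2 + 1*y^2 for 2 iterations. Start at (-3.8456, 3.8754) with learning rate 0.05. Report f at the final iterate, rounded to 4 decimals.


Gradient descent on f(x,y) = 8*x^2 + 1*y^2.
Starting point: (-3.8456, 3.8754), alpha = 0.05
Step 1: grad_x = 2*8*-3.8456 = -61.5296, grad_y = 2*1*3.8754 = 7.7508
  x_1 = -3.8456 - 0.05*-61.5296 = -0.7691
  y_1 = 3.8754 - 0.05*7.7508 = 3.4879
Step 2: grad_x = 2*8*-0.7691 = -12.3059, grad_y = 2*1*3.4879 = 6.9757
  x_2 = -0.7691 - 0.05*-12.3059 = -0.1538
  y_2 = 3.4879 - 0.05*6.9757 = 3.1391
f(-0.1538, 3.1391) = 8*(-0.1538)^2 + 1*3.1391^2 = 10.0431


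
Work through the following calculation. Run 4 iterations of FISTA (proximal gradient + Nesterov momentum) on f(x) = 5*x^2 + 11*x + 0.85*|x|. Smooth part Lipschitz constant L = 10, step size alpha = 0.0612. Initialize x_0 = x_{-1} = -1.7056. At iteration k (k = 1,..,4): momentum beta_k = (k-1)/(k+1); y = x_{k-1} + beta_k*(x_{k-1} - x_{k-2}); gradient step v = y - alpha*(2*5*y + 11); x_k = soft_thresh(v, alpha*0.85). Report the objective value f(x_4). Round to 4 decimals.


FISTA on f(x) = 5*x^2 + 11*x + 0.85*|x|
L = 10, alpha = 0.0612
Iteration 1: beta = 0.0, y = -1.7056 + 0.0*(-1.7056 + 1.7056) = -1.7056
  grad(y) = -6.056, v = y - alpha*grad = -1.335
  prox(v) = soft_thresh(-1.335, 0.052) = -1.283
Iteration 2: beta = 0.3333, y = -1.283 + 0.3333*(-1.283 + 1.7056) = -1.1421
  grad(y) = -0.4207, v = y - alpha*grad = -1.1163
  prox(v) = soft_thresh(-1.1163, 0.052) = -1.0643
Iteration 3: beta = 0.5, y = -1.0643 + 0.5*(-1.0643 + 1.283) = -0.955
  grad(y) = 1.4502, v = y - alpha*grad = -1.0437
  prox(v) = soft_thresh(-1.0437, 0.052) = -0.9917
Iteration 4: beta = 0.6, y = -0.9917 + 0.6*(-0.9917 + 1.0643) = -0.9482
  grad(y) = 1.5184, v = y - alpha*grad = -1.0411
  prox(v) = soft_thresh(-1.0411, 0.052) = -0.9891
f(x_4) = 5*(-0.9891)^2 + 11*(-0.9891) + 0.85*|-0.9891| = -5.1478


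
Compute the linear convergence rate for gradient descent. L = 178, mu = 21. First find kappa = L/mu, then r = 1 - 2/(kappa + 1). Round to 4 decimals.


Step 1: Compute the condition number.
kappa = L/mu = 178/21 = 8.4762
Step 2: Compute the convergence rate.
r = 1 - 2/(kappa + 1) = 1 - 2*mu/(L + mu) = (L - mu)/(L + mu) = 157/199 = 0.7889


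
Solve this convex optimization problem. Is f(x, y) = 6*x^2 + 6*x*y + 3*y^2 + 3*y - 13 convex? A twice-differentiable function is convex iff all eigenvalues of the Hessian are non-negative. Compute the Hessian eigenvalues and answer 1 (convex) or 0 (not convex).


The Hessian of f(x,y) = 6*x^2 + 6*x*y + 3*y^2 + 3*y - 13 is:
H = [[12, 6], [6, 6]]
Trace = 12 + 6 = 18
Determinant = 12*6 - (6)^2 = 36
Discriminant = (18)^2 - 4*36 = 180.0
Eigenvalues: lambda_1 = 2.2918, lambda_2 = 15.7082
The function is convex.

1


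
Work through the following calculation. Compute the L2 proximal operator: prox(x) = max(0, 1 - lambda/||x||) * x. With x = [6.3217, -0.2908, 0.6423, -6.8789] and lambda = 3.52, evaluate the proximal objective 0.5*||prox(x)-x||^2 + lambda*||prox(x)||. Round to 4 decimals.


Step 1: Compute ||x||.
||x|| = 9.3691
Step 2: Compute scaling factor.
scale = max(0, 1 - 3.52/9.3691) = 0.6243
Step 3: prox(x) = [3.9466, -0.1815, 0.401, -4.2945]
||prox(x)|| = 5.8491
Step 4: Proximal objective.
0.5*||prox-x||^2 = 6.1952
lambda*||prox|| = 20.5888
Total = 26.7841


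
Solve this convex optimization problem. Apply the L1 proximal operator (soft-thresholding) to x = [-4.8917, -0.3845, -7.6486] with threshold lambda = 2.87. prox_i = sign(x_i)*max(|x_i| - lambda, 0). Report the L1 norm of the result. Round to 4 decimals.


Soft-thresholding with lambda = 2.87:
prox(-4.8917) = sign(-4.8917)*max(|-4.8917| - 2.87, 0) = -2.0217
prox(-0.3845) = sign(-0.3845)*max(|-0.3845| - 2.87, 0) = 0.0
prox(-7.6486) = sign(-7.6486)*max(|-7.6486| - 2.87, 0) = -4.7786
prox(x) = [-2.0217, 0.0, -4.7786]
||prox(x)||_1 = 2.0217 + 0.0 + 4.7786 = 6.8003


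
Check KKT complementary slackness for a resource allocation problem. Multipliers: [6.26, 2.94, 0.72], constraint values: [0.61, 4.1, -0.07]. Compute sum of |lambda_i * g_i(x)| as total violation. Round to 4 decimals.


KKT complementary slackness check:
lambda_1 * g_1 = 6.26 * 0.61 = 3.8186
lambda_2 * g_2 = 2.94 * 4.1 = 12.054
lambda_3 * g_3 = 0.72 * -0.07 = -0.0504
Total violation = 3.8186 + 12.054 + 0.0504 = 15.923


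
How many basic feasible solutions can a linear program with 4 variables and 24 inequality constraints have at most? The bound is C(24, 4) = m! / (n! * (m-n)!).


Each vertex corresponds to some choice of n active constraints out of m, so the number of vertices is at most C(m, n) = m! / (n!(m-n)!).
m = 24, n = 4
Numerator: 24 * 23 * 22 * 21
Denominator: 4! = 24
C(24, 4) = 10626


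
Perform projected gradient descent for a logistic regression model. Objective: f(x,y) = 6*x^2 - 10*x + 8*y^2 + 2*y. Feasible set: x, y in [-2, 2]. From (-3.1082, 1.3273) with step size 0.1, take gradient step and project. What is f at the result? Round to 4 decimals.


Step 1: Compute gradient at (-3.1082, 1.3273).
grad_x = 2*6*-3.1082 - 10 = -47.2984
grad_y = 2*8*1.3273 + 2 = 23.2368
Step 2: Gradient step.
x_raw = -3.1082 - 0.1*-47.2984 = 1.6216
y_raw = 1.3273 - 0.1*23.2368 = -0.9964
Step 3: Project onto [-2, 2].
x_proj = clip(1.6216) = 1.6216
y_proj = clip(-0.9964) = -0.9964
Step 4: Evaluate f.
f(1.6216, -0.9964) = 5.5113


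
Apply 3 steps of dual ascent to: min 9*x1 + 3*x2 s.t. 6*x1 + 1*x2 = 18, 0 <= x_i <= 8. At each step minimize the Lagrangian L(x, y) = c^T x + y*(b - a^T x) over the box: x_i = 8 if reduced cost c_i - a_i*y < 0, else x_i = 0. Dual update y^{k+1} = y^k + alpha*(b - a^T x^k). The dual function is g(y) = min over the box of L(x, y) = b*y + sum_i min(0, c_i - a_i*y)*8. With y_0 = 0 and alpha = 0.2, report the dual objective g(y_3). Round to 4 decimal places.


Dual ascent for LP: min 9*x1 + 3*x2, 6*x1 + 1*x2 = 18, 0 <= x_i <= 8
Step 1: y^k = 0.0, reduced costs: (9.0, 3.0)
  x^k = (0.0, 0.0), subgradient = b - a^T x = 18.0
  y^{k+1} = 0.0 + 0.2*18.0 = 3.6
Step 2: y^k = 3.6, reduced costs: (-12.6, -0.6)
  x^k = (8.0, 8.0), subgradient = b - a^T x = -38.0
  y^{k+1} = 3.6 + 0.2*-38.0 = -4.0
Step 3: y^k = -4.0, reduced costs: (33.0, 7.0)
  x^k = (0.0, 0.0), subgradient = b - a^T x = 18.0
  y^{k+1} = -4.0 + 0.2*18.0 = -0.4
Dual objective at y_3 = -0.4: reduced costs (11.4, 3.4), box minimizer x = (0.0, 0.0)
g(y_3) = b*y + (c1 - a1*y)*x1 + (c2 - a2*y)*x2 = 18*(-0.4) + 11.4*0.0 + 3.4*0.0 = -7.2 + 0.0 + 0.0 = -7.2


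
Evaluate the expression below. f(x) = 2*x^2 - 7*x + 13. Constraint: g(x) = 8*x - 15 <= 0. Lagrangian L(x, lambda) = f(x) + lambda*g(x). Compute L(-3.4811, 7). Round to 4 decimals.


Step 1: Evaluate f(x).
f(-3.4811) = 2*(-3.4811)^2 - 7*(-3.4811) + 13 = 61.6038
Step 2: Evaluate g(x).
g(-3.4811) = 8*-3.4811 - 15 = -42.8488
Step 3: Compute Lagrangian.
L = 61.6038 + 7*-42.8488 = -238.3378


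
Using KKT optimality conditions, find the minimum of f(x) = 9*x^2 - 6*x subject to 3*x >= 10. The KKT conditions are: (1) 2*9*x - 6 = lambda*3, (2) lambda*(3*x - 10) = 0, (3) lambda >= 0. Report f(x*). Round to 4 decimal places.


Step 1: Try lambda = 0 (constraint inactive).
x_unc = 6/(2*9) = 0.3333
Check: 3*0.3333 = 0.9999 < 10 -- violated!
Step 2: Constraint must be active: 3*x = 10
x* = 10/3 = 3.3333 (rounded; the exact value 10/3 is used below)
lambda = (2*9*(10/3) - 6)/3 = 18.0
Step 3: Compute optimal value.
f(x*) = 9*(10/3)^2 - 6*(10/3) = 80.0


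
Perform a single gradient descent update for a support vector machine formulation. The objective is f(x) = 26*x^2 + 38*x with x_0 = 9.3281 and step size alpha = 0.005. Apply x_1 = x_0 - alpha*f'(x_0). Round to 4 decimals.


We compute the gradient at x_0 and apply the update.
f'(x) = 52*x + 38
f'(9.3281) = 52*9.3281 + 38 = 523.0612
x_1 = 9.3281 - 0.005*523.0612 = 6.7128


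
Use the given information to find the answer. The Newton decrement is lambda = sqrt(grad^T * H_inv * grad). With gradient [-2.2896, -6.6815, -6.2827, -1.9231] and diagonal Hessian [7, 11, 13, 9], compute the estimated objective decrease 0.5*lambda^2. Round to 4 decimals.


Step 1: H is diagonal, so H^(-1) * g = [-0.3271, -0.6074, -0.4833, -0.2137].
Step 2: g^T H^(-1) g = sum_i g_i^2 / H_ii
  = (-2.2896)^2/7 + (-6.6815)^2/11 + (-6.2827)^2/13 + (-1.9231)^2/9
  = 0.7489 + 4.0584 + 3.0363 + 0.4109 = 8.2546
Step 3: Objective decrease = 0.5 * g^T H^(-1) g = 4.1273


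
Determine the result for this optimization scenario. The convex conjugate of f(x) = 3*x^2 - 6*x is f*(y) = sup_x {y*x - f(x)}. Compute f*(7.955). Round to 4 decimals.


f*(y) = sup_x {y*x - a*x^2 - b*x} = sup_x {(y-b)*x - a*x^2}
FOC: (y - b) - 2a*x = 0 => x* = (y - b)/(2a)
x* = (7.955 + 6)/(2*3) = 2.3258
f*(7.955) = (y-b)^2/(4a) = (7.955 + 6)^2/(4*3)
= 194.742/12 = 16.2285


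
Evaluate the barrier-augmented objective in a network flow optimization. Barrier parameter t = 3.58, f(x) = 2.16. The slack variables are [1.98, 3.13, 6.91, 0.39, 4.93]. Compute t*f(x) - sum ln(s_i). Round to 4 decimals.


Step 1: Compute log-barrier.
ln values: [0.6831, 1.141, 1.933, -0.9416, 1.5953]
phi = -(0.6831 + 1.141 + 1.933 - 0.9416 + 1.5953) = -4.4108
Step 2: Compute augmented objective.
t*f(x) = 3.58*2.16 = 7.7328
Total = 7.7328 - 4.4108 = 3.322


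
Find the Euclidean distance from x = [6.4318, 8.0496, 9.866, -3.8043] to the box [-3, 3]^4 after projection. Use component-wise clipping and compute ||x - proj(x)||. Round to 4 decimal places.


Project each component onto [-3, 3].
clip(6.4318) = 3.0, clip(8.0496) = 3.0, clip(9.866) = 3.0, clip(-3.8043) = -3.0
Projection = [3.0, 3.0, 3.0, -3.0]
Squared diffs: [11.7773, 25.4985, 47.142, 0.6469]
Distance = sqrt(85.0647) = 9.223


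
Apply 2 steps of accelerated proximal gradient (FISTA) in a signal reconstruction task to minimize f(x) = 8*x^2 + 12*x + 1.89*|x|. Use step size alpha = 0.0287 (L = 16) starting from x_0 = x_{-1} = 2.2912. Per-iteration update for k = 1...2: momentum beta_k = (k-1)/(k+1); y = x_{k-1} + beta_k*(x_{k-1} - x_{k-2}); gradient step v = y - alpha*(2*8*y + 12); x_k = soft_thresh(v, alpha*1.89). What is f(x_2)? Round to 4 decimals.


FISTA on f(x) = 8*x^2 + 12*x + 1.89*|x|
L = 16, alpha = 0.0287
Iteration 1: beta = 0.0, y = 2.2912 + 0.0*(2.2912 - 2.2912) = 2.2912
  grad(y) = 48.6592, v = y - alpha*grad = 0.8947
  prox(v) = soft_thresh(0.8947, 0.0542) = 0.8404
Iteration 2: beta = 0.3333, y = 0.8404 + 0.3333*(0.8404 - 2.2912) = 0.3569
  grad(y) = 17.7096, v = y - alpha*grad = -0.1514
  prox(v) = soft_thresh(-0.1514, 0.0542) = -0.0972
f(x_2) = 8*(-0.0972)^2 + 12*(-0.0972) + 1.89*|-0.0972| = -0.9069


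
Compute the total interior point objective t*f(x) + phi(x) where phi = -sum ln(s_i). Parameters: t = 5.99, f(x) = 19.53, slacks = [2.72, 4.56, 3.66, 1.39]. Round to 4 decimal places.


Step 1: Compute log-barrier.
ln values: [1.0006, 1.5173, 1.2975, 0.3293]
phi = -(1.0006 + 1.5173 + 1.2975 + 0.3293) = -4.1447
Step 2: Compute augmented objective.
t*f(x) = 5.99*19.53 = 116.9847
Total = 116.9847 - 4.1447 = 112.84


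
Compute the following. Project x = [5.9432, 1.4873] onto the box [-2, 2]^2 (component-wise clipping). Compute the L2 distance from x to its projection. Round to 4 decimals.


Project each component onto [-2, 2].
clip(5.9432) = 2.0, clip(1.4873) = 1.4873
Projection = [2.0, 1.4873]
Squared diffs: [15.5488, 0.0]
Distance = sqrt(15.5488) = 3.9432
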